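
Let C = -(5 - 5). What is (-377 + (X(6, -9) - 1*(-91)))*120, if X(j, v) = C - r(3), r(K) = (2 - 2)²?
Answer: -34320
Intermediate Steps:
r(K) = 0 (r(K) = 0² = 0)
C = 0 (C = -1*0 = 0)
X(j, v) = 0 (X(j, v) = 0 - 1*0 = 0 + 0 = 0)
(-377 + (X(6, -9) - 1*(-91)))*120 = (-377 + (0 - 1*(-91)))*120 = (-377 + (0 + 91))*120 = (-377 + 91)*120 = -286*120 = -34320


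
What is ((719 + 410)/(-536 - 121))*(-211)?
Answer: 238219/657 ≈ 362.59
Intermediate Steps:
((719 + 410)/(-536 - 121))*(-211) = (1129/(-657))*(-211) = (1129*(-1/657))*(-211) = -1129/657*(-211) = 238219/657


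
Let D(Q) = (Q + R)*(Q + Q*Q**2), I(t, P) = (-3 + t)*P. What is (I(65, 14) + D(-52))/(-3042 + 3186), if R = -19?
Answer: 624233/9 ≈ 69359.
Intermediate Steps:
I(t, P) = P*(-3 + t)
D(Q) = (-19 + Q)*(Q + Q**3) (D(Q) = (Q - 19)*(Q + Q*Q**2) = (-19 + Q)*(Q + Q**3))
(I(65, 14) + D(-52))/(-3042 + 3186) = (14*(-3 + 65) - 52*(-19 - 52 + (-52)**3 - 19*(-52)**2))/(-3042 + 3186) = (14*62 - 52*(-19 - 52 - 140608 - 19*2704))/144 = (868 - 52*(-19 - 52 - 140608 - 51376))*(1/144) = (868 - 52*(-192055))*(1/144) = (868 + 9986860)*(1/144) = 9987728*(1/144) = 624233/9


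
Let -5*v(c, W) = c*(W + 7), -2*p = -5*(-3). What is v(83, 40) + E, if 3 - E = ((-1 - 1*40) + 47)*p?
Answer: -3661/5 ≈ -732.20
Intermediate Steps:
p = -15/2 (p = -(-5)*(-3)/2 = -½*15 = -15/2 ≈ -7.5000)
v(c, W) = -c*(7 + W)/5 (v(c, W) = -c*(W + 7)/5 = -c*(7 + W)/5)
E = 48 (E = 3 - ((-1 - 1*40) + 47)*(-15)/2 = 3 - ((-1 - 40) + 47)*(-15)/2 = 3 - (-41 + 47)*(-15)/2 = 3 - 6*(-15)/2 = 3 - 1*(-45) = 3 + 45 = 48)
v(83, 40) + E = -⅕*83*(7 + 40) + 48 = -⅕*83*47 + 48 = -3901/5 + 48 = -3661/5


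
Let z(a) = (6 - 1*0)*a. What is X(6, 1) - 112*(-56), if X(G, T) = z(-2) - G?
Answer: 6254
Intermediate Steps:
z(a) = 6*a (z(a) = (6 + 0)*a = 6*a)
X(G, T) = -12 - G (X(G, T) = 6*(-2) - G = -12 - G)
X(6, 1) - 112*(-56) = (-12 - 1*6) - 112*(-56) = (-12 - 6) + 6272 = -18 + 6272 = 6254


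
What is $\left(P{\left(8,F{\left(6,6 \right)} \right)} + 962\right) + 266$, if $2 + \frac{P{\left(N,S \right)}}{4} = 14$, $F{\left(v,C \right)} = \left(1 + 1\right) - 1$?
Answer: $1276$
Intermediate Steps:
$F{\left(v,C \right)} = 1$ ($F{\left(v,C \right)} = 2 - 1 = 1$)
$P{\left(N,S \right)} = 48$ ($P{\left(N,S \right)} = -8 + 4 \cdot 14 = -8 + 56 = 48$)
$\left(P{\left(8,F{\left(6,6 \right)} \right)} + 962\right) + 266 = \left(48 + 962\right) + 266 = 1010 + 266 = 1276$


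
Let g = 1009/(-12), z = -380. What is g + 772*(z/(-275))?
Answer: 648569/660 ≈ 982.68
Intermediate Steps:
g = -1009/12 (g = 1009*(-1/12) = -1009/12 ≈ -84.083)
g + 772*(z/(-275)) = -1009/12 + 772*(-380/(-275)) = -1009/12 + 772*(-380*(-1/275)) = -1009/12 + 772*(76/55) = -1009/12 + 58672/55 = 648569/660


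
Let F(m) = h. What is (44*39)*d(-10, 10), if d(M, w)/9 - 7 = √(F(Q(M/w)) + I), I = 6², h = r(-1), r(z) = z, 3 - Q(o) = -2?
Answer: 108108 + 15444*√35 ≈ 1.9948e+5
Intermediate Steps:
Q(o) = 5 (Q(o) = 3 - 1*(-2) = 3 + 2 = 5)
h = -1
F(m) = -1
I = 36
d(M, w) = 63 + 9*√35 (d(M, w) = 63 + 9*√(-1 + 36) = 63 + 9*√35)
(44*39)*d(-10, 10) = (44*39)*(63 + 9*√35) = 1716*(63 + 9*√35) = 108108 + 15444*√35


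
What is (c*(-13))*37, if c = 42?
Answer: -20202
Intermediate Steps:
(c*(-13))*37 = (42*(-13))*37 = -546*37 = -20202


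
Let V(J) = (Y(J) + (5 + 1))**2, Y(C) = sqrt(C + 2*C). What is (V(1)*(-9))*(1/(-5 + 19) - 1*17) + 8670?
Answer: 204567/14 + 12798*sqrt(3)/7 ≈ 17779.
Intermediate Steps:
Y(C) = sqrt(3)*sqrt(C) (Y(C) = sqrt(3*C) = sqrt(3)*sqrt(C))
V(J) = (6 + sqrt(3)*sqrt(J))**2 (V(J) = (sqrt(3)*sqrt(J) + (5 + 1))**2 = (sqrt(3)*sqrt(J) + 6)**2 = (6 + sqrt(3)*sqrt(J))**2)
(V(1)*(-9))*(1/(-5 + 19) - 1*17) + 8670 = ((6 + sqrt(3)*sqrt(1))**2*(-9))*(1/(-5 + 19) - 1*17) + 8670 = ((6 + sqrt(3)*1)**2*(-9))*(1/14 - 17) + 8670 = ((6 + sqrt(3))**2*(-9))*(1/14 - 17) + 8670 = -9*(6 + sqrt(3))**2*(-237/14) + 8670 = 2133*(6 + sqrt(3))**2/14 + 8670 = 8670 + 2133*(6 + sqrt(3))**2/14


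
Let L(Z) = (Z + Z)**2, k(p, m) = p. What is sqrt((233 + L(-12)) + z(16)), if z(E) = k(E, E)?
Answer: 5*sqrt(33) ≈ 28.723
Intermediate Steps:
L(Z) = 4*Z**2 (L(Z) = (2*Z)**2 = 4*Z**2)
z(E) = E
sqrt((233 + L(-12)) + z(16)) = sqrt((233 + 4*(-12)**2) + 16) = sqrt((233 + 4*144) + 16) = sqrt((233 + 576) + 16) = sqrt(809 + 16) = sqrt(825) = 5*sqrt(33)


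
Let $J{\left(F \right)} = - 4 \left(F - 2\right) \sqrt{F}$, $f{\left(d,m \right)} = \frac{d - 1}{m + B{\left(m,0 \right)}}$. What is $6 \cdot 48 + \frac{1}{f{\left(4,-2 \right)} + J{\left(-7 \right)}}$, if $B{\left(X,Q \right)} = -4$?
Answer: $\frac{2 \left(143 i + 10368 \sqrt{7}\right)}{i + 72 \sqrt{7}} \approx 288.0 - 0.010499 i$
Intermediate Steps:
$f{\left(d,m \right)} = \frac{-1 + d}{-4 + m}$ ($f{\left(d,m \right)} = \frac{d - 1}{m - 4} = \frac{-1 + d}{-4 + m}$)
$J{\left(F \right)} = \sqrt{F} \left(8 - 4 F\right)$ ($J{\left(F \right)} = - 4 \left(-2 + F\right) \sqrt{F} = \left(8 - 4 F\right) \sqrt{F} = \sqrt{F} \left(8 - 4 F\right)$)
$6 \cdot 48 + \frac{1}{f{\left(4,-2 \right)} + J{\left(-7 \right)}} = 6 \cdot 48 + \frac{1}{\frac{-1 + 4}{-4 - 2} + 4 \sqrt{-7} \left(2 - -7\right)} = 288 + \frac{1}{\frac{1}{-6} \cdot 3 + 4 i \sqrt{7} \left(2 + 7\right)} = 288 + \frac{1}{\left(- \frac{1}{6}\right) 3 + 4 i \sqrt{7} \cdot 9} = 288 + \frac{1}{- \frac{1}{2} + 36 i \sqrt{7}}$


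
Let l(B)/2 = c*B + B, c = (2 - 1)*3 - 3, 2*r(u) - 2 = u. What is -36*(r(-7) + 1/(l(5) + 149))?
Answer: 4758/53 ≈ 89.774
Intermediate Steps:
r(u) = 1 + u/2
c = 0 (c = 1*3 - 3 = 3 - 3 = 0)
l(B) = 2*B (l(B) = 2*(0*B + B) = 2*(0 + B) = 2*B)
-36*(r(-7) + 1/(l(5) + 149)) = -36*((1 + (1/2)*(-7)) + 1/(2*5 + 149)) = -36*((1 - 7/2) + 1/(10 + 149)) = -36*(-5/2 + 1/159) = -36*(-793/318) = 4758/53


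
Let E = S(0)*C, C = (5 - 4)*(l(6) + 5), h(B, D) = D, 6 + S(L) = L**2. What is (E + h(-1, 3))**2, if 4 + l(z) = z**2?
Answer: 47961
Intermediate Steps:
l(z) = -4 + z**2
S(L) = -6 + L**2
C = 37 (C = (5 - 4)*((-4 + 6**2) + 5) = 1*((-4 + 36) + 5) = 1*(32 + 5) = 1*37 = 37)
E = -222 (E = (-6 + 0**2)*37 = (-6 + 0)*37 = -6*37 = -222)
(E + h(-1, 3))**2 = (-222 + 3)**2 = (-219)**2 = 47961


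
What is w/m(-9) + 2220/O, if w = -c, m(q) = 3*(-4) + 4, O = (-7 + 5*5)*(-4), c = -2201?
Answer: -7343/24 ≈ -305.96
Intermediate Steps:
O = -72 (O = (-7 + 25)*(-4) = 18*(-4) = -72)
m(q) = -8 (m(q) = -12 + 4 = -8)
w = 2201 (w = -1*(-2201) = 2201)
w/m(-9) + 2220/O = 2201/(-8) + 2220/(-72) = 2201*(-⅛) + 2220*(-1/72) = -2201/8 - 185/6 = -7343/24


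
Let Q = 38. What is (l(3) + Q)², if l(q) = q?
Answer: 1681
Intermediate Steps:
(l(3) + Q)² = (3 + 38)² = 41² = 1681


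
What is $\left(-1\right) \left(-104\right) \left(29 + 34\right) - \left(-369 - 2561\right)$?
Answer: $9482$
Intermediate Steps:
$\left(-1\right) \left(-104\right) \left(29 + 34\right) - \left(-369 - 2561\right) = 104 \cdot 63 - -2930 = 6552 + 2930 = 9482$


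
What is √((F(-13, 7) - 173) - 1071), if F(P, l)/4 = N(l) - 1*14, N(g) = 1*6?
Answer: 2*I*√319 ≈ 35.721*I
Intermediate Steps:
N(g) = 6
F(P, l) = -32 (F(P, l) = 4*(6 - 1*14) = 4*(6 - 14) = 4*(-8) = -32)
√((F(-13, 7) - 173) - 1071) = √((-32 - 173) - 1071) = √(-205 - 1071) = √(-1276) = 2*I*√319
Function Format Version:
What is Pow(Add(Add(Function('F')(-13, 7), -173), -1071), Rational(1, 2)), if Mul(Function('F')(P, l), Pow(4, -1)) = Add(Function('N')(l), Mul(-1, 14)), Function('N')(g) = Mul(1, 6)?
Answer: Mul(2, I, Pow(319, Rational(1, 2))) ≈ Mul(35.721, I)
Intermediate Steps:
Function('N')(g) = 6
Function('F')(P, l) = -32 (Function('F')(P, l) = Mul(4, Add(6, Mul(-1, 14))) = Mul(4, Add(6, -14)) = Mul(4, -8) = -32)
Pow(Add(Add(Function('F')(-13, 7), -173), -1071), Rational(1, 2)) = Pow(Add(Add(-32, -173), -1071), Rational(1, 2)) = Pow(Add(-205, -1071), Rational(1, 2)) = Pow(-1276, Rational(1, 2)) = Mul(2, I, Pow(319, Rational(1, 2)))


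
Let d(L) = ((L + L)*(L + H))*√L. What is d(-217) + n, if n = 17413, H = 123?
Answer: 17413 + 40796*I*√217 ≈ 17413.0 + 6.0096e+5*I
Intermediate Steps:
d(L) = 2*L^(3/2)*(123 + L) (d(L) = ((L + L)*(L + 123))*√L = ((2*L)*(123 + L))*√L = (2*L*(123 + L))*√L = 2*L^(3/2)*(123 + L))
d(-217) + n = 2*(-217)^(3/2)*(123 - 217) + 17413 = 2*(-217*I*√217)*(-94) + 17413 = 40796*I*√217 + 17413 = 17413 + 40796*I*√217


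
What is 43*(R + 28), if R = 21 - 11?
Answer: 1634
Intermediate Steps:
R = 10
43*(R + 28) = 43*(10 + 28) = 43*38 = 1634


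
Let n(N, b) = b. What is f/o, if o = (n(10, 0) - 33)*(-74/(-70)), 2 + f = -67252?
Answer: 71330/37 ≈ 1927.8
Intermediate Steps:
f = -67254 (f = -2 - 67252 = -67254)
o = -1221/35 (o = (0 - 33)*(-74/(-70)) = -(-2442)*(-1)/70 = -33*37/35 = -1221/35 ≈ -34.886)
f/o = -67254/(-1221/35) = -67254*(-35/1221) = 71330/37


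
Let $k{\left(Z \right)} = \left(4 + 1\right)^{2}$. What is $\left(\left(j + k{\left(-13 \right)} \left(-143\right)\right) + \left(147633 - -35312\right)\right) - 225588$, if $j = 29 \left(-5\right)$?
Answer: $-46363$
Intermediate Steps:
$j = -145$
$k{\left(Z \right)} = 25$ ($k{\left(Z \right)} = 5^{2} = 25$)
$\left(\left(j + k{\left(-13 \right)} \left(-143\right)\right) + \left(147633 - -35312\right)\right) - 225588 = \left(\left(-145 + 25 \left(-143\right)\right) + \left(147633 - -35312\right)\right) - 225588 = \left(\left(-145 - 3575\right) + \left(147633 + 35312\right)\right) - 225588 = \left(-3720 + 182945\right) - 225588 = 179225 - 225588 = -46363$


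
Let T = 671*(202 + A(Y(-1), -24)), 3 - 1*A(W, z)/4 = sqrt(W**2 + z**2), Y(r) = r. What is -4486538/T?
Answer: -240029783/6133611 - 4486538*sqrt(577)/6133611 ≈ -56.704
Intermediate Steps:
A(W, z) = 12 - 4*sqrt(W**2 + z**2)
T = 143594 - 2684*sqrt(577) (T = 671*(202 + (12 - 4*sqrt((-1)**2 + (-24)**2))) = 671*(202 + (12 - 4*sqrt(1 + 576))) = 671*(202 + (12 - 4*sqrt(577))) = 671*(214 - 4*sqrt(577)) = 143594 - 2684*sqrt(577) ≈ 79122.)
-4486538/T = -4486538/(143594 - 2684*sqrt(577))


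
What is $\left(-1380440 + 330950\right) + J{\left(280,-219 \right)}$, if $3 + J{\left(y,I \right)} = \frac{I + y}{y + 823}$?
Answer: $- \frac{1157590718}{1103} \approx -1.0495 \cdot 10^{6}$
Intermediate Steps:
$J{\left(y,I \right)} = -3 + \frac{I + y}{823 + y}$ ($J{\left(y,I \right)} = -3 + \frac{I + y}{y + 823} = -3 + \frac{I + y}{823 + y}$)
$\left(-1380440 + 330950\right) + J{\left(280,-219 \right)} = \left(-1380440 + 330950\right) + \frac{-2469 - 219 - 560}{823 + 280} = -1049490 + \frac{-2469 - 219 - 560}{1103} = -1049490 + \frac{1}{1103} \left(-3248\right) = -1049490 - \frac{3248}{1103} = - \frac{1157590718}{1103}$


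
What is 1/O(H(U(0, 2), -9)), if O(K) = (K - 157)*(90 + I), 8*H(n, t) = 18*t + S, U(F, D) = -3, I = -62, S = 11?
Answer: -2/9849 ≈ -0.00020307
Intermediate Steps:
H(n, t) = 11/8 + 9*t/4 (H(n, t) = (18*t + 11)/8 = (11 + 18*t)/8 = 11/8 + 9*t/4)
O(K) = -4396 + 28*K (O(K) = (K - 157)*(90 - 62) = (-157 + K)*28 = -4396 + 28*K)
1/O(H(U(0, 2), -9)) = 1/(-4396 + 28*(11/8 + (9/4)*(-9))) = 1/(-4396 + 28*(11/8 - 81/4)) = 1/(-4396 + 28*(-151/8)) = 1/(-4396 - 1057/2) = 1/(-9849/2) = -2/9849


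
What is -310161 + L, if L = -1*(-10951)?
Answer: -299210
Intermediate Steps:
L = 10951
-310161 + L = -310161 + 10951 = -299210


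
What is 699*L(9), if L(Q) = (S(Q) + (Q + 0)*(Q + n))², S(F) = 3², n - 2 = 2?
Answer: 11097324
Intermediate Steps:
n = 4 (n = 2 + 2 = 4)
S(F) = 9
L(Q) = (9 + Q*(4 + Q))² (L(Q) = (9 + (Q + 0)*(Q + 4))² = (9 + Q*(4 + Q))²)
699*L(9) = 699*(9 + 9² + 4*9)² = 699*(9 + 81 + 36)² = 699*126² = 699*15876 = 11097324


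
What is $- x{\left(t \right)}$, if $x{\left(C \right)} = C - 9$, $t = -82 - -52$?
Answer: $39$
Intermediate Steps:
$t = -30$ ($t = -82 + 52 = -30$)
$x{\left(C \right)} = -9 + C$ ($x{\left(C \right)} = C - 9 = -9 + C$)
$- x{\left(t \right)} = - (-9 - 30) = \left(-1\right) \left(-39\right) = 39$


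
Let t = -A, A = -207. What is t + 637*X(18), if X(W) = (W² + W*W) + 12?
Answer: 420627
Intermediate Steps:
X(W) = 12 + 2*W² (X(W) = (W² + W²) + 12 = 2*W² + 12 = 12 + 2*W²)
t = 207 (t = -1*(-207) = 207)
t + 637*X(18) = 207 + 637*(12 + 2*18²) = 207 + 637*(12 + 2*324) = 207 + 637*(12 + 648) = 207 + 637*660 = 207 + 420420 = 420627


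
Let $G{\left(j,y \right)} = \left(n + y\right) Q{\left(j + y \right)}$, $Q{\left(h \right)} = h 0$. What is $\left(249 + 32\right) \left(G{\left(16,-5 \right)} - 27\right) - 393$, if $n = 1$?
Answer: $-7980$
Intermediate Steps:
$Q{\left(h \right)} = 0$
$G{\left(j,y \right)} = 0$ ($G{\left(j,y \right)} = \left(1 + y\right) 0 = 0$)
$\left(249 + 32\right) \left(G{\left(16,-5 \right)} - 27\right) - 393 = \left(249 + 32\right) \left(0 - 27\right) - 393 = 281 \left(-27\right) - 393 = -7587 - 393 = -7980$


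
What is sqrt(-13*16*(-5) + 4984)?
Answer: 2*sqrt(1506) ≈ 77.614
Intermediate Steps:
sqrt(-13*16*(-5) + 4984) = sqrt(-208*(-5) + 4984) = sqrt(1040 + 4984) = sqrt(6024) = 2*sqrt(1506)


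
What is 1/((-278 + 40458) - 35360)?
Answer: 1/4820 ≈ 0.00020747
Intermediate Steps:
1/((-278 + 40458) - 35360) = 1/(40180 - 35360) = 1/4820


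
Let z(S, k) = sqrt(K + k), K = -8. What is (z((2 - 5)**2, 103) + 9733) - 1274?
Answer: 8459 + sqrt(95) ≈ 8468.8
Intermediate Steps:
z(S, k) = sqrt(-8 + k)
(z((2 - 5)**2, 103) + 9733) - 1274 = (sqrt(-8 + 103) + 9733) - 1274 = (sqrt(95) + 9733) - 1274 = (9733 + sqrt(95)) - 1274 = 8459 + sqrt(95)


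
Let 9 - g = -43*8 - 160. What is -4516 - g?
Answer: -5029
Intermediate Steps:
g = 513 (g = 9 - (-43*8 - 160) = 9 - (-344 - 160) = 9 - 1*(-504) = 9 + 504 = 513)
-4516 - g = -4516 - 1*513 = -4516 - 513 = -5029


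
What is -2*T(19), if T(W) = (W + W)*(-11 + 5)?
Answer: 456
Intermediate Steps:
T(W) = -12*W (T(W) = (2*W)*(-6) = -12*W)
-2*T(19) = -(-24)*19 = -2*(-228) = 456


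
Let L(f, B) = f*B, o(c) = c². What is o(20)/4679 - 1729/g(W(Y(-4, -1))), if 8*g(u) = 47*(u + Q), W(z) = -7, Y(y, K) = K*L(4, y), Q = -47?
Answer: 32867564/5937651 ≈ 5.5354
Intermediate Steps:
L(f, B) = B*f
Y(y, K) = 4*K*y (Y(y, K) = K*(y*4) = K*(4*y) = 4*K*y)
g(u) = -2209/8 + 47*u/8 (g(u) = (47*(u - 47))/8 = (47*(-47 + u))/8 = (-2209 + 47*u)/8 = -2209/8 + 47*u/8)
o(20)/4679 - 1729/g(W(Y(-4, -1))) = 20²/4679 - 1729/(-2209/8 + (47/8)*(-7)) = 400*(1/4679) - 1729/(-2209/8 - 329/8) = 400/4679 - 1729/(-1269/4) = 400/4679 - 1729*(-4/1269) = 400/4679 + 6916/1269 = 32867564/5937651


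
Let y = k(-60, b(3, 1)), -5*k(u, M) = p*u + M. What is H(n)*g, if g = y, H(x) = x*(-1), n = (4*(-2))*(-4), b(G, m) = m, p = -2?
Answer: 3872/5 ≈ 774.40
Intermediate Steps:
n = 32 (n = -8*(-4) = 32)
H(x) = -x
k(u, M) = -M/5 + 2*u/5 (k(u, M) = -(-2*u + M)/5 = -(M - 2*u)/5 = -M/5 + 2*u/5)
y = -121/5 (y = -⅕*1 + (⅖)*(-60) = -⅕ - 24 = -121/5 ≈ -24.200)
g = -121/5 ≈ -24.200
H(n)*g = -1*32*(-121/5) = -32*(-121/5) = 3872/5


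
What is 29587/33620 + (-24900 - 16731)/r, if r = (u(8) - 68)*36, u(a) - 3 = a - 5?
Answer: 122139367/6253320 ≈ 19.532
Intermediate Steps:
u(a) = -2 + a (u(a) = 3 + (a - 5) = 3 + (-5 + a) = -2 + a)
r = -2232 (r = ((-2 + 8) - 68)*36 = (6 - 68)*36 = -62*36 = -2232)
29587/33620 + (-24900 - 16731)/r = 29587/33620 + (-24900 - 16731)/(-2232) = 29587*(1/33620) - 41631*(-1/2232) = 29587/33620 + 13877/744 = 122139367/6253320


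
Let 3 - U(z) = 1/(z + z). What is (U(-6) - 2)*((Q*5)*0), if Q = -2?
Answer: 0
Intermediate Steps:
U(z) = 3 - 1/(2*z) (U(z) = 3 - 1/(z + z) = 3 - 1/(2*z))
(U(-6) - 2)*((Q*5)*0) = ((3 - ½/(-6)) - 2)*(-2*5*0) = ((3 - ½*(-⅙)) - 2)*(-10*0) = ((3 + 1/12) - 2)*0 = (37/12 - 2)*0 = (13/12)*0 = 0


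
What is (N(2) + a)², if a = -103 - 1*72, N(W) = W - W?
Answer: 30625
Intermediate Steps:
N(W) = 0
a = -175 (a = -103 - 72 = -175)
(N(2) + a)² = (0 - 175)² = (-175)² = 30625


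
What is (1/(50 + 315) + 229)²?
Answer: 6986619396/133225 ≈ 52442.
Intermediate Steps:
(1/(50 + 315) + 229)² = (1/365 + 229)² = (83586/365)² = 6986619396/133225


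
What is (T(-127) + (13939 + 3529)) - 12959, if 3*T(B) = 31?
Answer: 13558/3 ≈ 4519.3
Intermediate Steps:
T(B) = 31/3 (T(B) = (1/3)*31 = 31/3)
(T(-127) + (13939 + 3529)) - 12959 = (31/3 + (13939 + 3529)) - 12959 = (31/3 + 17468) - 12959 = 52435/3 - 12959 = 13558/3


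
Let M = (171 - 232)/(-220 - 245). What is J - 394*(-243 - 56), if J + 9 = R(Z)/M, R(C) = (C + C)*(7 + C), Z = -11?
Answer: 7226537/61 ≈ 1.1847e+5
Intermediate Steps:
R(C) = 2*C*(7 + C) (R(C) = (2*C)*(7 + C) = 2*C*(7 + C))
M = 61/465 (M = -61/(-465) = -61*(-1/465) = 61/465 ≈ 0.13118)
J = 40371/61 (J = -9 + (2*(-11)*(7 - 11))/(61/465) = -9 + (2*(-11)*(-4))*(465/61) = -9 + 88*(465/61) = -9 + 40920/61 = 40371/61 ≈ 661.82)
J - 394*(-243 - 56) = 40371/61 - 394*(-243 - 56) = 40371/61 - 394*(-299) = 40371/61 + 117806 = 7226537/61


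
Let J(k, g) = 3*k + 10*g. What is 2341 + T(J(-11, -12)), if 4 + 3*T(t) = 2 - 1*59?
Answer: 6962/3 ≈ 2320.7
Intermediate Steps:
T(t) = -61/3 (T(t) = -4/3 + (2 - 1*59)/3 = -4/3 + (2 - 59)/3 = -4/3 + (⅓)*(-57) = -4/3 - 19 = -61/3)
2341 + T(J(-11, -12)) = 2341 - 61/3 = 6962/3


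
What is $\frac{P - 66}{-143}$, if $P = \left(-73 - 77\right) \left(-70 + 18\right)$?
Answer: $- \frac{7734}{143} \approx -54.084$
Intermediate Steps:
$P = 7800$ ($P = \left(-150\right) \left(-52\right) = 7800$)
$\frac{P - 66}{-143} = \frac{7800 - 66}{-143} = 7734 \left(- \frac{1}{143}\right) = - \frac{7734}{143}$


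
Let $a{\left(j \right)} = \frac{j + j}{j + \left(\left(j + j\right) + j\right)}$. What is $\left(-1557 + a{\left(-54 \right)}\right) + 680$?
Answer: $- \frac{1753}{2} \approx -876.5$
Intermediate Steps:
$a{\left(j \right)} = \frac{1}{2}$ ($a{\left(j \right)} = \frac{2 j}{j + \left(2 j + j\right)} = \frac{2 j}{j + 3 j} = \frac{2 j}{4 j} = 2 j \frac{1}{4 j} = \frac{1}{2}$)
$\left(-1557 + a{\left(-54 \right)}\right) + 680 = \left(-1557 + \frac{1}{2}\right) + 680 = - \frac{3113}{2} + 680 = - \frac{1753}{2}$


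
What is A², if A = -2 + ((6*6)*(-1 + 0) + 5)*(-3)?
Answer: 8281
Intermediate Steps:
A = 91 (A = -2 + (36*(-1) + 5)*(-3) = -2 + (-36 + 5)*(-3) = -2 - 31*(-3) = -2 + 93 = 91)
A² = 91² = 8281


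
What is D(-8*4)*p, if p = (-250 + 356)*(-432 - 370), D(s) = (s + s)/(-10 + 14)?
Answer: 1360192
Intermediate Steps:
D(s) = s/2 (D(s) = (2*s)/4 = (2*s)*(1/4) = s/2)
p = -85012 (p = 106*(-802) = -85012)
D(-8*4)*p = ((-8*4)/2)*(-85012) = ((1/2)*(-32))*(-85012) = -16*(-85012) = 1360192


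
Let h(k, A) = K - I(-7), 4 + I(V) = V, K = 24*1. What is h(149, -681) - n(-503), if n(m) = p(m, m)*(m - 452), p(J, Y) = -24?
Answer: -22885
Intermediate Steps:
K = 24
I(V) = -4 + V
n(m) = 10848 - 24*m (n(m) = -24*(m - 452) = -24*(-452 + m) = 10848 - 24*m)
h(k, A) = 35 (h(k, A) = 24 - (-4 - 7) = 24 - 1*(-11) = 24 + 11 = 35)
h(149, -681) - n(-503) = 35 - (10848 - 24*(-503)) = 35 - (10848 + 12072) = 35 - 1*22920 = 35 - 22920 = -22885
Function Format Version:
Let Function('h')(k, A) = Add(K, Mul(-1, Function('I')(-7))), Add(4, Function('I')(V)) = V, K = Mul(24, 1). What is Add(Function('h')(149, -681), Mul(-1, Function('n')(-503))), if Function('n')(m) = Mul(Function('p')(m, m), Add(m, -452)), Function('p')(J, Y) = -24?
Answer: -22885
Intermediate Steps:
K = 24
Function('I')(V) = Add(-4, V)
Function('n')(m) = Add(10848, Mul(-24, m)) (Function('n')(m) = Mul(-24, Add(m, -452)) = Mul(-24, Add(-452, m)) = Add(10848, Mul(-24, m)))
Function('h')(k, A) = 35 (Function('h')(k, A) = Add(24, Mul(-1, Add(-4, -7))) = Add(24, Mul(-1, -11)) = Add(24, 11) = 35)
Add(Function('h')(149, -681), Mul(-1, Function('n')(-503))) = Add(35, Mul(-1, Add(10848, Mul(-24, -503)))) = Add(35, Mul(-1, Add(10848, 12072))) = Add(35, Mul(-1, 22920)) = Add(35, -22920) = -22885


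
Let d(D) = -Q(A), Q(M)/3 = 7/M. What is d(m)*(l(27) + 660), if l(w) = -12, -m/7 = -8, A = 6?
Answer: -2268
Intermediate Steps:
m = 56 (m = -7*(-8) = 56)
Q(M) = 21/M (Q(M) = 3*(7/M) = 21/M)
d(D) = -7/2 (d(D) = -21/6 = -1*7/2 = -7/2)
d(m)*(l(27) + 660) = -7*(-12 + 660)/2 = -7/2*648 = -2268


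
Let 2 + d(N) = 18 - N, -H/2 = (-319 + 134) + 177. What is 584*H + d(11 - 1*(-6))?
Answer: 9343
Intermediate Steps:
H = 16 (H = -2*((-319 + 134) + 177) = -2*(-185 + 177) = -2*(-8) = 16)
d(N) = 16 - N (d(N) = -2 + (18 - N) = 16 - N)
584*H + d(11 - 1*(-6)) = 584*16 + (16 - (11 - 1*(-6))) = 9344 + (16 - (11 + 6)) = 9344 + (16 - 1*17) = 9344 + (16 - 17) = 9344 - 1 = 9343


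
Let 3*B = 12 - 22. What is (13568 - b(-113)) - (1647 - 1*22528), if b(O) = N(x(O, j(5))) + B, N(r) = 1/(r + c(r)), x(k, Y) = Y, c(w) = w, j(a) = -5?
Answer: 1033573/30 ≈ 34452.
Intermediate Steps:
N(r) = 1/(2*r) (N(r) = 1/(r + r) = 1/(2*r))
B = -10/3 (B = (12 - 22)/3 = (⅓)*(-10) = -10/3 ≈ -3.3333)
b(O) = -103/30 (b(O) = (½)/(-5) - 10/3 = (½)*(-⅕) - 10/3 = -⅒ - 10/3 = -103/30)
(13568 - b(-113)) - (1647 - 1*22528) = (13568 - 1*(-103/30)) - (1647 - 1*22528) = (13568 + 103/30) - (1647 - 22528) = 407143/30 - 1*(-20881) = 407143/30 + 20881 = 1033573/30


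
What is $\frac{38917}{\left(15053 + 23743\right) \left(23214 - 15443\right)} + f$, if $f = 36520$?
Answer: $\frac{11010185347237}{301483716} \approx 36520.0$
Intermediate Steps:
$\frac{38917}{\left(15053 + 23743\right) \left(23214 - 15443\right)} + f = \frac{38917}{\left(15053 + 23743\right) \left(23214 - 15443\right)} + 36520 = \frac{38917}{38796 \cdot 7771} + 36520 = \frac{38917}{301483716} + 36520 = \frac{11010185347237}{301483716}$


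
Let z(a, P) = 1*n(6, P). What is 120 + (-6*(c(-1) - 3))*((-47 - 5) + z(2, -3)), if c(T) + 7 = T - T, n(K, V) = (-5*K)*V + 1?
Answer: 2460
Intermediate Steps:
n(K, V) = 1 - 5*K*V (n(K, V) = -5*K*V + 1 = 1 - 5*K*V)
c(T) = -7 (c(T) = -7 + (T - T) = -7 + 0 = -7)
z(a, P) = 1 - 30*P (z(a, P) = 1*(1 - 5*6*P) = 1*(1 - 30*P) = 1 - 30*P)
120 + (-6*(c(-1) - 3))*((-47 - 5) + z(2, -3)) = 120 + (-6*(-7 - 3))*((-47 - 5) + (1 - 30*(-3))) = 120 + (-6*(-10))*(-52 + (1 + 90)) = 120 + 60*(-52 + 91) = 120 + 60*39 = 120 + 2340 = 2460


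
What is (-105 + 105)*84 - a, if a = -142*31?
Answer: 4402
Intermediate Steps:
a = -4402
(-105 + 105)*84 - a = (-105 + 105)*84 - 1*(-4402) = 0*84 + 4402 = 0 + 4402 = 4402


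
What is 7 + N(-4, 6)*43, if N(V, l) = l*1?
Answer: 265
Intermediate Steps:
N(V, l) = l
7 + N(-4, 6)*43 = 7 + 6*43 = 7 + 258 = 265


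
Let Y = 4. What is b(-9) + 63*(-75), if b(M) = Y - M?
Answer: -4712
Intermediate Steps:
b(M) = 4 - M
b(-9) + 63*(-75) = (4 - 1*(-9)) + 63*(-75) = (4 + 9) - 4725 = 13 - 4725 = -4712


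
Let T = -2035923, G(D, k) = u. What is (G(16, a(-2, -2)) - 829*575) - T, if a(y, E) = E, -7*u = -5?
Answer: 10914741/7 ≈ 1.5592e+6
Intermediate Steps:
u = 5/7 (u = -1/7*(-5) = 5/7 ≈ 0.71429)
G(D, k) = 5/7
(G(16, a(-2, -2)) - 829*575) - T = (5/7 - 829*575) - 1*(-2035923) = (5/7 - 476675) + 2035923 = -3336720/7 + 2035923 = 10914741/7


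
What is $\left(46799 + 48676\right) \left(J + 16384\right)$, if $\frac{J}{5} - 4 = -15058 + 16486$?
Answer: $2247863400$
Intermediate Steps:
$J = 7160$ ($J = 20 + 5 \left(-15058 + 16486\right) = 20 + 5 \cdot 1428 = 20 + 7140 = 7160$)
$\left(46799 + 48676\right) \left(J + 16384\right) = \left(46799 + 48676\right) \left(7160 + 16384\right) = 95475 \cdot 23544 = 2247863400$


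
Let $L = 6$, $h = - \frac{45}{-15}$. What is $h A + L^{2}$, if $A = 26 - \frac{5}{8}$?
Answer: $\frac{897}{8} \approx 112.13$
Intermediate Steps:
$h = 3$ ($h = \left(-45\right) \left(- \frac{1}{15}\right) = 3$)
$A = \frac{203}{8}$ ($A = 26 - \frac{5}{8} = \frac{203}{8} \approx 25.375$)
$h A + L^{2} = 3 \cdot \frac{203}{8} + 6^{2} = \frac{609}{8} + 36 = \frac{897}{8}$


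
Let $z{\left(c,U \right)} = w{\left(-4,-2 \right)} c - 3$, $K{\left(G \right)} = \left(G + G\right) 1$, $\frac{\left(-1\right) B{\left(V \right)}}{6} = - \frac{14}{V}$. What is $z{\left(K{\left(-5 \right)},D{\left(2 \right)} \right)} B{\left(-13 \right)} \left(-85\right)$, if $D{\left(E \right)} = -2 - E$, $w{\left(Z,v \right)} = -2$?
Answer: $\frac{121380}{13} \approx 9336.9$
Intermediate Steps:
$B{\left(V \right)} = \frac{84}{V}$ ($B{\left(V \right)} = - 6 \left(- \frac{14}{V}\right) = \frac{84}{V}$)
$K{\left(G \right)} = 2 G$ ($K{\left(G \right)} = 2 G 1 = 2 G$)
$z{\left(c,U \right)} = -3 - 2 c$ ($z{\left(c,U \right)} = - 2 c - 3 = -3 - 2 c$)
$z{\left(K{\left(-5 \right)},D{\left(2 \right)} \right)} B{\left(-13 \right)} \left(-85\right) = \left(-3 - 2 \cdot 2 \left(-5\right)\right) \frac{84}{-13} \left(-85\right) = \left(-3 - -20\right) 84 \left(- \frac{1}{13}\right) \left(-85\right) = \left(-3 + 20\right) \left(- \frac{84}{13}\right) \left(-85\right) = 17 \left(- \frac{84}{13}\right) \left(-85\right) = \left(- \frac{1428}{13}\right) \left(-85\right) = \frac{121380}{13}$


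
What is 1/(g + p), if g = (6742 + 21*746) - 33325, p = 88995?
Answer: 1/78078 ≈ 1.2808e-5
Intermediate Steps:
g = -10917 (g = (6742 + 15666) - 33325 = 22408 - 33325 = -10917)
1/(g + p) = 1/(-10917 + 88995) = 1/78078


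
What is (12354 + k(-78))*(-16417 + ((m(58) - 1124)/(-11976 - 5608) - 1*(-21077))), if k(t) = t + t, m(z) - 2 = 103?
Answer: 499767057441/8792 ≈ 5.6843e+7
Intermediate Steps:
m(z) = 105 (m(z) = 2 + 103 = 105)
k(t) = 2*t
(12354 + k(-78))*(-16417 + ((m(58) - 1124)/(-11976 - 5608) - 1*(-21077))) = (12354 + 2*(-78))*(-16417 + ((105 - 1124)/(-11976 - 5608) - 1*(-21077))) = (12354 - 156)*(-16417 + (-1019/(-17584) + 21077)) = 12198*(-16417 + (-1019*(-1/17584) + 21077)) = 12198*(-16417 + (1019/17584 + 21077)) = 12198*(-16417 + 370618987/17584) = 12198*(81942459/17584) = 499767057441/8792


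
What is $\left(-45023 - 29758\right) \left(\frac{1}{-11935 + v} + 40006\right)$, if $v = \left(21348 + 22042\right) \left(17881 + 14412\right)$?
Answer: $- \frac{465766482994883399}{155686815} \approx -2.9917 \cdot 10^{9}$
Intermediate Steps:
$v = 1401193270$ ($v = 43390 \cdot 32293 = 1401193270$)
$\left(-45023 - 29758\right) \left(\frac{1}{-11935 + v} + 40006\right) = \left(-45023 - 29758\right) \left(\frac{1}{-11935 + 1401193270} + 40006\right) = - 74781 \left(\frac{1}{1401181335} + 40006\right) = \left(-74781\right) \frac{56055660488011}{1401181335} = - \frac{465766482994883399}{155686815}$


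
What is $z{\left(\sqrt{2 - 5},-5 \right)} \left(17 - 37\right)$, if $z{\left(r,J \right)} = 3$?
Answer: $-60$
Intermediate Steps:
$z{\left(\sqrt{2 - 5},-5 \right)} \left(17 - 37\right) = 3 \left(17 - 37\right) = 3 \left(-20\right) = -60$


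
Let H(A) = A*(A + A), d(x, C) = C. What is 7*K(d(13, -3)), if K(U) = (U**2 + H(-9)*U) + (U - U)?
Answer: -3339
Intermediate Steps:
H(A) = 2*A**2 (H(A) = A*(2*A) = 2*A**2)
K(U) = U**2 + 162*U (K(U) = (U**2 + (2*(-9)**2)*U) + (U - U) = (U**2 + (2*81)*U) + 0 = (U**2 + 162*U) + 0 = U**2 + 162*U)
7*K(d(13, -3)) = 7*(-3*(162 - 3)) = 7*(-3*159) = 7*(-477) = -3339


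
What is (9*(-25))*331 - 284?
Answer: -74759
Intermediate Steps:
(9*(-25))*331 - 284 = -225*331 - 284 = -74475 - 284 = -74759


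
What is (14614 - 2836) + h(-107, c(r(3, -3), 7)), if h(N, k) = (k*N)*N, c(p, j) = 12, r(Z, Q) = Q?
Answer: 149166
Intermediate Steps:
h(N, k) = k*N**2 (h(N, k) = (N*k)*N = k*N**2)
(14614 - 2836) + h(-107, c(r(3, -3), 7)) = (14614 - 2836) + 12*(-107)**2 = 11778 + 12*11449 = 11778 + 137388 = 149166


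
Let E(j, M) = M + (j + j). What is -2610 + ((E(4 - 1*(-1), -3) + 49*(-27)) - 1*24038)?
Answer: -27964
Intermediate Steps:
E(j, M) = M + 2*j
-2610 + ((E(4 - 1*(-1), -3) + 49*(-27)) - 1*24038) = -2610 + (((-3 + 2*(4 - 1*(-1))) + 49*(-27)) - 1*24038) = -2610 + (((-3 + 2*(4 + 1)) - 1323) - 24038) = -2610 + (((-3 + 2*5) - 1323) - 24038) = -2610 + (((-3 + 10) - 1323) - 24038) = -2610 + ((7 - 1323) - 24038) = -2610 + (-1316 - 24038) = -2610 - 25354 = -27964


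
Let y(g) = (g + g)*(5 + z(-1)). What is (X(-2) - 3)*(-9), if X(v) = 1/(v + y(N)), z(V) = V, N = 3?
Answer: 585/22 ≈ 26.591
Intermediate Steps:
y(g) = 8*g (y(g) = (g + g)*(5 - 1) = (2*g)*4 = 8*g)
X(v) = 1/(24 + v) (X(v) = 1/(v + 8*3) = 1/(v + 24) = 1/(24 + v))
(X(-2) - 3)*(-9) = (1/(24 - 2) - 3)*(-9) = (1/22 - 3)*(-9) = -65/22*(-9) = 585/22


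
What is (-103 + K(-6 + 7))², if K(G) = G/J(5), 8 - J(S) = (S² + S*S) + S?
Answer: 23444964/2209 ≈ 10613.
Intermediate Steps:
J(S) = 8 - S - 2*S² (J(S) = 8 - ((S² + S*S) + S) = 8 - ((S² + S²) + S) = 8 - (2*S² + S) = 8 - (S + 2*S²) = 8 + (-S - 2*S²) = 8 - S - 2*S²)
K(G) = -G/47 (K(G) = G/(8 - 1*5 - 2*5²) = G/(8 - 5 - 2*25) = G/(8 - 5 - 50) = G/(-47) = G*(-1/47) = -G/47)
(-103 + K(-6 + 7))² = (-103 - (-6 + 7)/47)² = (-103 - 1/47*1)² = (-103 - 1/47)² = (-4842/47)² = 23444964/2209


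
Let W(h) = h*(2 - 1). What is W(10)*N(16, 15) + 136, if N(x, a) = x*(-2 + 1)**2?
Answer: 296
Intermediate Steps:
W(h) = h (W(h) = h*1 = h)
N(x, a) = x (N(x, a) = x*(-1)**2 = x*1 = x)
W(10)*N(16, 15) + 136 = 10*16 + 136 = 160 + 136 = 296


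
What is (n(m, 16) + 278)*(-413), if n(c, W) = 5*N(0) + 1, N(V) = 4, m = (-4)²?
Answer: -123487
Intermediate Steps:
m = 16
n(c, W) = 21 (n(c, W) = 5*4 + 1 = 20 + 1 = 21)
(n(m, 16) + 278)*(-413) = (21 + 278)*(-413) = 299*(-413) = -123487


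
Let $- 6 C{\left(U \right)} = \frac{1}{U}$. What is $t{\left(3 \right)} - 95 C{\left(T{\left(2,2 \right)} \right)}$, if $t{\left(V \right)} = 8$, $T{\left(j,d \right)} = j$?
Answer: $\frac{191}{12} \approx 15.917$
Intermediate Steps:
$C{\left(U \right)} = - \frac{1}{6 U}$
$t{\left(3 \right)} - 95 C{\left(T{\left(2,2 \right)} \right)} = 8 - 95 \left(- \frac{1}{6 \cdot 2}\right) = 8 - 95 \left(\left(- \frac{1}{6}\right) \frac{1}{2}\right) = 8 - - \frac{95}{12} = 8 + \frac{95}{12} = \frac{191}{12}$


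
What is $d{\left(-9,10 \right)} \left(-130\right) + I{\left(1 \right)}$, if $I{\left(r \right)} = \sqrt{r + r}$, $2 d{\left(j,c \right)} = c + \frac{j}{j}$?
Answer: $-715 + \sqrt{2} \approx -713.59$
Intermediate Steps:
$d{\left(j,c \right)} = \frac{1}{2} + \frac{c}{2}$ ($d{\left(j,c \right)} = \frac{c + \frac{j}{j}}{2} = \frac{c + 1}{2} = \frac{1 + c}{2} = \frac{1}{2} + \frac{c}{2}$)
$I{\left(r \right)} = \sqrt{2} \sqrt{r}$ ($I{\left(r \right)} = \sqrt{2 r} = \sqrt{2} \sqrt{r}$)
$d{\left(-9,10 \right)} \left(-130\right) + I{\left(1 \right)} = \left(\frac{1}{2} + \frac{1}{2} \cdot 10\right) \left(-130\right) + \sqrt{2} \sqrt{1} = \left(\frac{1}{2} + 5\right) \left(-130\right) + \sqrt{2} \cdot 1 = \frac{11}{2} \left(-130\right) + \sqrt{2} = -715 + \sqrt{2}$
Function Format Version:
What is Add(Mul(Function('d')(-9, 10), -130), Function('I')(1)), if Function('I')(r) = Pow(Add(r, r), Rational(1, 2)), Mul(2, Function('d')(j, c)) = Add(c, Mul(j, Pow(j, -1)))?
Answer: Add(-715, Pow(2, Rational(1, 2))) ≈ -713.59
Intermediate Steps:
Function('d')(j, c) = Add(Rational(1, 2), Mul(Rational(1, 2), c)) (Function('d')(j, c) = Mul(Rational(1, 2), Add(c, Mul(j, Pow(j, -1)))) = Mul(Rational(1, 2), Add(c, 1)) = Mul(Rational(1, 2), Add(1, c)) = Add(Rational(1, 2), Mul(Rational(1, 2), c)))
Function('I')(r) = Mul(Pow(2, Rational(1, 2)), Pow(r, Rational(1, 2))) (Function('I')(r) = Pow(Mul(2, r), Rational(1, 2)) = Mul(Pow(2, Rational(1, 2)), Pow(r, Rational(1, 2))))
Add(Mul(Function('d')(-9, 10), -130), Function('I')(1)) = Add(Mul(Add(Rational(1, 2), Mul(Rational(1, 2), 10)), -130), Mul(Pow(2, Rational(1, 2)), Pow(1, Rational(1, 2)))) = Add(Mul(Add(Rational(1, 2), 5), -130), Mul(Pow(2, Rational(1, 2)), 1)) = Add(Mul(Rational(11, 2), -130), Pow(2, Rational(1, 2))) = Add(-715, Pow(2, Rational(1, 2)))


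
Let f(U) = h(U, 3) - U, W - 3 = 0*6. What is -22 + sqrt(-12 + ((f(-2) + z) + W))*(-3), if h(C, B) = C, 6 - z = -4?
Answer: -25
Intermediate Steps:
z = 10 (z = 6 - 1*(-4) = 6 + 4 = 10)
W = 3 (W = 3 + 0*6 = 3 + 0 = 3)
f(U) = 0 (f(U) = U - U = 0)
-22 + sqrt(-12 + ((f(-2) + z) + W))*(-3) = -22 + sqrt(-12 + ((0 + 10) + 3))*(-3) = -22 + sqrt(-12 + (10 + 3))*(-3) = -22 + sqrt(-12 + 13)*(-3) = -22 + sqrt(1)*(-3) = -22 + 1*(-3) = -22 - 3 = -25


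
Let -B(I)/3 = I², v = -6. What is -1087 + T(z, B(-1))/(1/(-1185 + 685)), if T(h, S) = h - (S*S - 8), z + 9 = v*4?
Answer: 15913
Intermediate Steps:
z = -33 (z = -9 - 6*4 = -9 - 24 = -33)
B(I) = -3*I²
T(h, S) = 8 + h - S² (T(h, S) = h - (S² - 8) = h - (-8 + S²) = h + (8 - S²) = 8 + h - S²)
-1087 + T(z, B(-1))/(1/(-1185 + 685)) = -1087 + (8 - 33 - (-3*(-1)²)²)/(1/(-1185 + 685)) = -1087 + (8 - 33 - (-3*1)²)/(1/(-500)) = -1087 + (8 - 33 - 1*(-3)²)/(-1/500) = -1087 - 500*(8 - 33 - 1*9) = -1087 - 500*(8 - 33 - 9) = -1087 - 500*(-34) = -1087 + 17000 = 15913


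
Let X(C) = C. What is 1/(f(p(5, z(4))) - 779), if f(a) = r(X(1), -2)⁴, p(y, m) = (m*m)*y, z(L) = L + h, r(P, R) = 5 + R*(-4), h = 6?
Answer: 1/27782 ≈ 3.5995e-5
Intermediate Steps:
r(P, R) = 5 - 4*R
z(L) = 6 + L (z(L) = L + 6 = 6 + L)
p(y, m) = y*m² (p(y, m) = m²*y = y*m²)
f(a) = 28561 (f(a) = (5 - 4*(-2))⁴ = (5 + 8)⁴ = 13⁴ = 28561)
1/(f(p(5, z(4))) - 779) = 1/(28561 - 779) = 1/27782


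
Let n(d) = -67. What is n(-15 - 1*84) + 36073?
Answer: 36006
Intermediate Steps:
n(-15 - 1*84) + 36073 = -67 + 36073 = 36006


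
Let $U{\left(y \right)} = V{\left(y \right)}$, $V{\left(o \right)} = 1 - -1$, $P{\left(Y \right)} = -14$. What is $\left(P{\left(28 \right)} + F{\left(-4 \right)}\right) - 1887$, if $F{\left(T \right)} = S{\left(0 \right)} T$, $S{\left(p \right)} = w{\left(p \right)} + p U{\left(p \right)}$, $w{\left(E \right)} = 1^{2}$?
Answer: $-1905$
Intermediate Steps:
$V{\left(o \right)} = 2$ ($V{\left(o \right)} = 1 + 1 = 2$)
$w{\left(E \right)} = 1$
$U{\left(y \right)} = 2$
$S{\left(p \right)} = 1 + 2 p$ ($S{\left(p \right)} = 1 + p 2 = 1 + 2 p$)
$F{\left(T \right)} = T$ ($F{\left(T \right)} = \left(1 + 2 \cdot 0\right) T = \left(1 + 0\right) T = 1 T = T$)
$\left(P{\left(28 \right)} + F{\left(-4 \right)}\right) - 1887 = \left(-14 - 4\right) - 1887 = -18 - 1887 = -1905$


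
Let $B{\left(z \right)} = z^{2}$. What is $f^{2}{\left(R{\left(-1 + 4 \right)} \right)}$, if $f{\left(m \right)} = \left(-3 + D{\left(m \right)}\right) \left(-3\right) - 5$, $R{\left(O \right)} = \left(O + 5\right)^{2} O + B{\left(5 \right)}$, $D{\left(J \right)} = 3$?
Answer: $25$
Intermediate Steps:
$R{\left(O \right)} = 25 + O \left(5 + O\right)^{2}$ ($R{\left(O \right)} = \left(O + 5\right)^{2} O + 5^{2} = \left(5 + O\right)^{2} O + 25 = O \left(5 + O\right)^{2} + 25 = 25 + O \left(5 + O\right)^{2}$)
$f{\left(m \right)} = -5$ ($f{\left(m \right)} = \left(-3 + 3\right) \left(-3\right) - 5 = 0 \left(-3\right) - 5 = 0 - 5 = -5$)
$f^{2}{\left(R{\left(-1 + 4 \right)} \right)} = \left(-5\right)^{2} = 25$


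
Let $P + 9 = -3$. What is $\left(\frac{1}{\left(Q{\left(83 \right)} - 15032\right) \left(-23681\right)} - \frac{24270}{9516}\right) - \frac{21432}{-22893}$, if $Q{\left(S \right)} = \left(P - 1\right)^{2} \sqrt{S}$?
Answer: $- \frac{7957342972144639603}{4929406045939346062} + \frac{169 \sqrt{83}}{5294845706941} \approx -1.6143$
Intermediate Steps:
$P = -12$ ($P = -9 - 3 = -12$)
$Q{\left(S \right)} = 169 \sqrt{S}$ ($Q{\left(S \right)} = \left(-12 - 1\right)^{2} \sqrt{S} = \left(-13\right)^{2} \sqrt{S} = 169 \sqrt{S}$)
$\left(\frac{1}{\left(Q{\left(83 \right)} - 15032\right) \left(-23681\right)} - \frac{24270}{9516}\right) - \frac{21432}{-22893} = \left(\frac{1}{\left(169 \sqrt{83} - 15032\right) \left(-23681\right)} - \frac{24270}{9516}\right) - \frac{21432}{-22893} = \left(\frac{1}{-15032 + 169 \sqrt{83}} \left(- \frac{1}{23681}\right) - \frac{4045}{1586}\right) - 21432 \left(- \frac{1}{22893}\right) = \left(- \frac{1}{23681 \left(-15032 + 169 \sqrt{83}\right)} - \frac{4045}{1586}\right) - - \frac{7144}{7631} = \left(- \frac{4045}{1586} - \frac{1}{23681 \left(-15032 + 169 \sqrt{83}\right)}\right) + \frac{7144}{7631} = - \frac{1502847}{930982} - \frac{1}{23681 \left(-15032 + 169 \sqrt{83}\right)}$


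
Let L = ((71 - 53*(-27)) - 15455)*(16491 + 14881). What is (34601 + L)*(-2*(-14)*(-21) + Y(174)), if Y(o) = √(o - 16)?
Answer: 257366962020 - 437698915*√158 ≈ 2.5187e+11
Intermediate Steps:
Y(o) = √(-16 + o)
L = -437733516 (L = ((71 + 1431) - 15455)*31372 = (1502 - 15455)*31372 = -13953*31372 = -437733516)
(34601 + L)*(-2*(-14)*(-21) + Y(174)) = (34601 - 437733516)*(-2*(-14)*(-21) + √(-16 + 174)) = -437698915*(28*(-21) + √158) = -437698915*(-588 + √158) = 257366962020 - 437698915*√158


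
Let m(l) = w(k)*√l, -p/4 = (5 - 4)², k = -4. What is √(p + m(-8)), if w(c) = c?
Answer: 2*√(-1 - 2*I*√2) ≈ 2.0 - 2.8284*I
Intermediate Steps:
p = -4 (p = -4*(5 - 4)² = -4*1² = -4*1 = -4)
m(l) = -4*√l
√(p + m(-8)) = √(-4 - 8*I*√2)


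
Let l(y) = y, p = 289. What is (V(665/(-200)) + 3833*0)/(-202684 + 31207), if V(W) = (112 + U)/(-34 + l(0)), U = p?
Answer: 401/5830218 ≈ 6.8780e-5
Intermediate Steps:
U = 289
V(W) = -401/34 (V(W) = (112 + 289)/(-34 + 0) = 401/(-34) = 401*(-1/34) = -401/34)
(V(665/(-200)) + 3833*0)/(-202684 + 31207) = (-401/34 + 3833*0)/(-202684 + 31207) = (-401/34 + 0)/(-171477) = -401/34*(-1/171477) = 401/5830218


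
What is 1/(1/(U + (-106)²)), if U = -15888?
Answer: -4652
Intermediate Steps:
1/(1/(U + (-106)²)) = 1/(1/(-15888 + (-106)²)) = 1/(1/(-15888 + 11236)) = 1/(1/(-4652)) = 1/(-1/4652) = -4652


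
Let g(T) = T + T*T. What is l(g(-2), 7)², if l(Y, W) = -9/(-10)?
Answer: 81/100 ≈ 0.81000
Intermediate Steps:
g(T) = T + T²
l(Y, W) = 9/10 (l(Y, W) = -9*(-⅒) = 9/10)
l(g(-2), 7)² = (9/10)² = 81/100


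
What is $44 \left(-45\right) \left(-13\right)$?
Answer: $25740$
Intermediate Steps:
$44 \left(-45\right) \left(-13\right) = \left(-1980\right) \left(-13\right) = 25740$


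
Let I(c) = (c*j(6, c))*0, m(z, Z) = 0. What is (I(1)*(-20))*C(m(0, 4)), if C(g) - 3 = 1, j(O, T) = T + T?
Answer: 0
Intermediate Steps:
j(O, T) = 2*T
C(g) = 4 (C(g) = 3 + 1 = 4)
I(c) = 0 (I(c) = (c*(2*c))*0 = (2*c²)*0 = 0)
(I(1)*(-20))*C(m(0, 4)) = (0*(-20))*4 = 0*4 = 0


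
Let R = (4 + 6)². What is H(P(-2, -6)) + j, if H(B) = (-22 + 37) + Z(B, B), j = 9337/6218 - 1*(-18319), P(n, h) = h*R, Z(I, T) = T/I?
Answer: 114016367/6218 ≈ 18337.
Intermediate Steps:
R = 100 (R = 10² = 100)
P(n, h) = 100*h (P(n, h) = h*100 = 100*h)
j = 113916879/6218 (j = 9337*(1/6218) + 18319 = 9337/6218 + 18319 = 113916879/6218 ≈ 18321.)
H(B) = 16 (H(B) = (-22 + 37) + B/B = 15 + 1 = 16)
H(P(-2, -6)) + j = 16 + 113916879/6218 = 114016367/6218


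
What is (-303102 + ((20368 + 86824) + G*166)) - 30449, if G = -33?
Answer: -231837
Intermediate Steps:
(-303102 + ((20368 + 86824) + G*166)) - 30449 = (-303102 + ((20368 + 86824) - 33*166)) - 30449 = (-303102 + (107192 - 5478)) - 30449 = (-303102 + 101714) - 30449 = -201388 - 30449 = -231837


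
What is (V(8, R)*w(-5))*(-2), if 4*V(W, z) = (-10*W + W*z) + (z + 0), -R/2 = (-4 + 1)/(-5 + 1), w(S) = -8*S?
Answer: 1870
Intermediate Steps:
R = -3/2 (R = -2*(-4 + 1)/(-5 + 1) = -(-6)/(-4) = -(-6)*(-1)/4 = -2*¾ = -3/2 ≈ -1.5000)
V(W, z) = -5*W/2 + z/4 + W*z/4 (V(W, z) = ((-10*W + W*z) + (z + 0))/4 = ((-10*W + W*z) + z)/4 = (z - 10*W + W*z)/4 = -5*W/2 + z/4 + W*z/4)
(V(8, R)*w(-5))*(-2) = ((-5/2*8 + (¼)*(-3/2) + (¼)*8*(-3/2))*(-8*(-5)))*(-2) = ((-20 - 3/8 - 3)*40)*(-2) = -187/8*40*(-2) = -935*(-2) = 1870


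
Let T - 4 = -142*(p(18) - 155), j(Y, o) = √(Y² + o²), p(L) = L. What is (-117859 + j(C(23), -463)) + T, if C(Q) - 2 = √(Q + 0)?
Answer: -98401 + 2*√(53599 + √23) ≈ -97938.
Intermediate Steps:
C(Q) = 2 + √Q (C(Q) = 2 + √(Q + 0) = 2 + √Q)
T = 19458 (T = 4 - 142*(18 - 155) = 4 - 142*(-137) = 4 + 19454 = 19458)
(-117859 + j(C(23), -463)) + T = (-117859 + √((2 + √23)² + (-463)²)) + 19458 = (-117859 + √((2 + √23)² + 214369)) + 19458 = (-117859 + √(214369 + (2 + √23)²)) + 19458 = -98401 + √(214369 + (2 + √23)²)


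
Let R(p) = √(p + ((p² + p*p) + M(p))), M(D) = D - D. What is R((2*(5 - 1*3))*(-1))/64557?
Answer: 2*√7/64557 ≈ 8.1966e-5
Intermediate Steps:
M(D) = 0
R(p) = √(p + 2*p²) (R(p) = √(p + ((p² + p*p) + 0)) = √(p + ((p² + p²) + 0)) = √(p + (2*p² + 0)) = √(p + 2*p²))
R((2*(5 - 1*3))*(-1))/64557 = √(((2*(5 - 1*3))*(-1))*(1 + 2*((2*(5 - 1*3))*(-1))))/64557 = √(((2*(5 - 3))*(-1))*(1 + 2*((2*(5 - 3))*(-1))))*(1/64557) = √(((2*2)*(-1))*(1 + 2*((2*2)*(-1))))*(1/64557) = √((4*(-1))*(1 + 2*(4*(-1))))*(1/64557) = √(-4*(1 + 2*(-4)))*(1/64557) = √(-4*(1 - 8))*(1/64557) = √(-4*(-7))*(1/64557) = √28*(1/64557) = (2*√7)*(1/64557) = 2*√7/64557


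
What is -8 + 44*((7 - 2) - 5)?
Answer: -8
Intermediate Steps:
-8 + 44*((7 - 2) - 5) = -8 + 44*(5 - 5) = -8 + 44*0 = -8 + 0 = -8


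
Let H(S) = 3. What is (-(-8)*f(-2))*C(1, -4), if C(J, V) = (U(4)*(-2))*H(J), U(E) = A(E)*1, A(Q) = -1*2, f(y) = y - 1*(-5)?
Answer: 288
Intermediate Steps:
f(y) = 5 + y (f(y) = y + 5 = 5 + y)
A(Q) = -2
U(E) = -2 (U(E) = -2*1 = -2)
C(J, V) = 12 (C(J, V) = -2*(-2)*3 = 4*3 = 12)
(-(-8)*f(-2))*C(1, -4) = -(-8)*(5 - 2)*12 = -(-8)*3*12 = -8*(-3)*12 = 24*12 = 288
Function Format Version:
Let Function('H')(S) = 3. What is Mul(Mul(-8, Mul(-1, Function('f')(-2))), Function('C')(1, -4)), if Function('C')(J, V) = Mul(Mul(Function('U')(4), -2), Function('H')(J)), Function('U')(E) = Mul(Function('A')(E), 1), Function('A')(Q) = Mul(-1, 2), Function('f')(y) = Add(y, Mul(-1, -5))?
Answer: 288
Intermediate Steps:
Function('f')(y) = Add(5, y) (Function('f')(y) = Add(y, 5) = Add(5, y))
Function('A')(Q) = -2
Function('U')(E) = -2 (Function('U')(E) = Mul(-2, 1) = -2)
Function('C')(J, V) = 12 (Function('C')(J, V) = Mul(Mul(-2, -2), 3) = Mul(4, 3) = 12)
Mul(Mul(-8, Mul(-1, Function('f')(-2))), Function('C')(1, -4)) = Mul(Mul(-8, Mul(-1, Add(5, -2))), 12) = Mul(Mul(-8, Mul(-1, 3)), 12) = Mul(Mul(-8, -3), 12) = Mul(24, 12) = 288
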